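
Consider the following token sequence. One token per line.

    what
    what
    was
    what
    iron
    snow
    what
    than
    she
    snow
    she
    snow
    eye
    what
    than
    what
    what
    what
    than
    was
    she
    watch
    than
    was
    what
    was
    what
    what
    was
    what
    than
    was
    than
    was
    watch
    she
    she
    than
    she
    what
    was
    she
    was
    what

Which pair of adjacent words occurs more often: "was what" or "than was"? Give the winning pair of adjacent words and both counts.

"was what": 5 occurrences
"than was": 4 occurrences

"was what" (5 vs 4)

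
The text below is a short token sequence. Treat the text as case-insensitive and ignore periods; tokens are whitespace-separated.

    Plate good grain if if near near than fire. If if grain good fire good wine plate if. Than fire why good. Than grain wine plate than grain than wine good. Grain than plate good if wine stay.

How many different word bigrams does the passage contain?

30

38 tokens → 37 bigram windows in total.
Repeated bigrams (each contributes count−1 duplicates):
  good grain: 2
  grain than: 2
  if if: 2
  plate good: 2
  than fire: 2
  than grain: 2
  wine plate: 2
7 duplicate windows → 37 − 7 = 30 distinct.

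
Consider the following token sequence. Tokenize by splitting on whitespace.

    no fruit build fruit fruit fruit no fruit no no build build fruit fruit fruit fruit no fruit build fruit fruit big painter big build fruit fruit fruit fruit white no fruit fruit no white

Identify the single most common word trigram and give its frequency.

Trigram frequencies (highest first):
  fruit fruit fruit: 5
  build fruit fruit: 4
  fruit fruit no: 3
  no fruit build: 2
  fruit build fruit: 2
  fruit no fruit: 2
  … (15 more, each ≤ 1)

"fruit fruit fruit", 5 times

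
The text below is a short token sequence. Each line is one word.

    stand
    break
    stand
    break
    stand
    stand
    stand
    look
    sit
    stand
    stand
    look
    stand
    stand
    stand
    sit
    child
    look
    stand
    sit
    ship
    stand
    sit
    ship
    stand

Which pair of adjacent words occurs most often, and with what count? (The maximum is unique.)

"stand stand", 5 times

Bigram frequencies (highest first):
  stand stand: 5
  stand sit: 3
  stand break: 2
  break stand: 2
  stand look: 2
  look stand: 2
  … (6 more, each ≤ 2)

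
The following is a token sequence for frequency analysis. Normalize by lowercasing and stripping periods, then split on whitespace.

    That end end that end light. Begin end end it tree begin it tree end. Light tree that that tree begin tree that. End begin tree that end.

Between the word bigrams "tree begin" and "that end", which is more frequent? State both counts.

"that end" (4 vs 2)

"tree begin": 2 occurrences
"that end": 4 occurrences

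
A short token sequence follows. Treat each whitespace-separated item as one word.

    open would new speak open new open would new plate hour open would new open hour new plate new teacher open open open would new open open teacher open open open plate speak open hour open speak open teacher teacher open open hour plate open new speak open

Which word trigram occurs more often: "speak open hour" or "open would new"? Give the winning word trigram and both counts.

"open would new" (4 vs 1)

"speak open hour": 1 occurrence
"open would new": 4 occurrences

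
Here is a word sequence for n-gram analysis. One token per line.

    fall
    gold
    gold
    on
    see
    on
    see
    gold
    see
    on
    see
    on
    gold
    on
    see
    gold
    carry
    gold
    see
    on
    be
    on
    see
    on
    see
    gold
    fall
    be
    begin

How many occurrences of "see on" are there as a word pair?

Scanning the 28 overlapping bigram windows for "see on":
  position 5–6: see on
  position 9–10: see on
  position 11–12: see on
  position 19–20: see on
  position 23–24: see on

5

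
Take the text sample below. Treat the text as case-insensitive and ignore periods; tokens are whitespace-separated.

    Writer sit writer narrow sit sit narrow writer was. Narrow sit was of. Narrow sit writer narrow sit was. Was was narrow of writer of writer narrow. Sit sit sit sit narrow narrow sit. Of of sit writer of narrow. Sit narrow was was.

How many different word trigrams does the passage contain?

34

44 tokens → 42 trigram windows in total.
Repeated trigrams (each contributes count−1 duplicates):
  writer narrow sit: 3
  narrow sit sit: 2
  narrow sit was: 2
  of narrow sit: 2
  sit sit narrow: 2
  sit sit sit: 2
  sit writer narrow: 2
8 duplicate windows → 42 − 8 = 34 distinct.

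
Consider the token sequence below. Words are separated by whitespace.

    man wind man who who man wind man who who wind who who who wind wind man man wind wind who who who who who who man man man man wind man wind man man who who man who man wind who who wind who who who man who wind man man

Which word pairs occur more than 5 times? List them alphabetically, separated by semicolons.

man man; man wind; who who; wind man

Bigram counts meeting the condition (more than 5 times):
  man man: 6
  man wind: 6
  who who: 13
  wind man: 6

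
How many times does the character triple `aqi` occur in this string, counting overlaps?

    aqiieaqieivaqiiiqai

3

Sliding a length-3 window over the 19 characters (17 positions):
  position 1–3: aqi
  position 6–8: aqi
  position 12–14: aqi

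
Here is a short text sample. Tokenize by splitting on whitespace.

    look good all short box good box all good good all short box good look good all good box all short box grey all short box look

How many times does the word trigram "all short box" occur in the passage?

Scanning the 25 overlapping trigram windows for "all short box":
  position 3–5: all short box
  position 11–13: all short box
  position 20–22: all short box
  position 24–26: all short box

4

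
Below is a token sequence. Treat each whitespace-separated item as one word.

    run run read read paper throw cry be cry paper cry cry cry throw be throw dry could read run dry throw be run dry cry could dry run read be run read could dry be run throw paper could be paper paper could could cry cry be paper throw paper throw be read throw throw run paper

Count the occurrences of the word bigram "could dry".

Scanning the 57 overlapping bigram windows for "could dry":
  position 27–28: could dry
  position 34–35: could dry

2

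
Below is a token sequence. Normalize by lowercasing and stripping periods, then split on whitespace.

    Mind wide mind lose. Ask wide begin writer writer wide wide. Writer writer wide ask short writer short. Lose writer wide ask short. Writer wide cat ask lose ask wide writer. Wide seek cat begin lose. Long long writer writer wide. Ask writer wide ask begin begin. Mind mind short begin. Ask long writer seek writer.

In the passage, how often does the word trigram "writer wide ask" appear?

4

Scanning the 54 overlapping trigram windows for "writer wide ask":
  position 13–15: writer wide ask
  position 20–22: writer wide ask
  position 40–42: writer wide ask
  position 43–45: writer wide ask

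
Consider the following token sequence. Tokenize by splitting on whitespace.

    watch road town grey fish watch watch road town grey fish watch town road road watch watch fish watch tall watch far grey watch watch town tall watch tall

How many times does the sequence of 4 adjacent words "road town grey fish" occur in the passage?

2

Scanning the 26 overlapping 4-gram windows for "road town grey fish":
  position 2–5: road town grey fish
  position 8–11: road town grey fish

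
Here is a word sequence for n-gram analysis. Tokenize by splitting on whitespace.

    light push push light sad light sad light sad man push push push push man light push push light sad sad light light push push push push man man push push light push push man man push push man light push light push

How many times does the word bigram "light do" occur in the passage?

Scanning the 42 overlapping bigram windows for "light do":
  (none found)

0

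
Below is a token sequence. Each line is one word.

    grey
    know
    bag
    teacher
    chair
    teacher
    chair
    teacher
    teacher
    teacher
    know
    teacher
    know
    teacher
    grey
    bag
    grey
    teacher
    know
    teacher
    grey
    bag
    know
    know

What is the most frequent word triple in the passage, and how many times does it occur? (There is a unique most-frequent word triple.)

"teacher know teacher", 3 times

Trigram frequencies (highest first):
  teacher know teacher: 3
  teacher chair teacher: 2
  know teacher grey: 2
  teacher grey bag: 2
  grey know bag: 1
  know bag teacher: 1
  … (11 more, each ≤ 1)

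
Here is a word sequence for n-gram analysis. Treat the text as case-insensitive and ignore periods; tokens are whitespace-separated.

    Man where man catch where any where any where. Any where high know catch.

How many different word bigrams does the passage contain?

14 tokens → 13 bigram windows in total.
Repeated bigrams (each contributes count−1 duplicates):
  any where: 3
  where any: 3
4 duplicate windows → 13 − 4 = 9 distinct.

9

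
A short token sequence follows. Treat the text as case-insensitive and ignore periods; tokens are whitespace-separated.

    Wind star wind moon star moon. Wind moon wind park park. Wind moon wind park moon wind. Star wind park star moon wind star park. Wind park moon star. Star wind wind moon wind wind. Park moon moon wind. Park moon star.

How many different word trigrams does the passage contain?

29

42 tokens → 40 trigram windows in total.
Repeated trigrams (each contributes count−1 duplicates):
  wind park moon: 4
  moon wind park: 3
  wind moon wind: 3
  moon wind star: 2
  park moon star: 2
  star moon wind: 2
  wind star wind: 2
11 duplicate windows → 40 − 11 = 29 distinct.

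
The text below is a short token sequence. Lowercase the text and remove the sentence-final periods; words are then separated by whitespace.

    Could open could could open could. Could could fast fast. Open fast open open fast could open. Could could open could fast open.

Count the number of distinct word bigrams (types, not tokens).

23 tokens → 22 bigram windows in total.
Repeated bigrams (each contributes count−1 duplicates):
  could could: 4
  could open: 4
  open could: 4
  fast open: 3
  could fast: 2
  open fast: 2
13 duplicate windows → 22 − 13 = 9 distinct.

9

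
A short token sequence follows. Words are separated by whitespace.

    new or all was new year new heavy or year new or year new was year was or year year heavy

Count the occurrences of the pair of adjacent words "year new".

3

Scanning the 20 overlapping bigram windows for "year new":
  position 6–7: year new
  position 10–11: year new
  position 13–14: year new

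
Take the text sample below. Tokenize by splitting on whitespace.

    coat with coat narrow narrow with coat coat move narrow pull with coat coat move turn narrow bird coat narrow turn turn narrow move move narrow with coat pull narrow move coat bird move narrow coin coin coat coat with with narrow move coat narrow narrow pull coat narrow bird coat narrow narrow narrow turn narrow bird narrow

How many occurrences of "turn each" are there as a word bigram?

0

Scanning the 57 overlapping bigram windows for "turn each":
  (none found)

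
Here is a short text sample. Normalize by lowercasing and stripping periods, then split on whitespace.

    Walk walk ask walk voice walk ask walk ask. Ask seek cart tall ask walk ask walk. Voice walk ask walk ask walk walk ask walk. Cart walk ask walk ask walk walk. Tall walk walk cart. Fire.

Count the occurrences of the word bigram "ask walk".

Scanning the 37 overlapping bigram windows for "ask walk":
  position 3–4: ask walk
  position 7–8: ask walk
  position 14–15: ask walk
  position 16–17: ask walk
  position 20–21: ask walk
  position 22–23: ask walk
  position 25–26: ask walk
  position 29–30: ask walk
  position 31–32: ask walk

9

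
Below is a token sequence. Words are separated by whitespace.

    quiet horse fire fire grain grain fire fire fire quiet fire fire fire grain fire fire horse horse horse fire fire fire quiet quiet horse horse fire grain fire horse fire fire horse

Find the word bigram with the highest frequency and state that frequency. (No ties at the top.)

Bigram frequencies (highest first):
  fire fire: 9
  horse fire: 4
  fire grain: 3
  grain fire: 3
  fire horse: 3
  horse horse: 3
  … (5 more, each ≤ 2)

"fire fire", 9 times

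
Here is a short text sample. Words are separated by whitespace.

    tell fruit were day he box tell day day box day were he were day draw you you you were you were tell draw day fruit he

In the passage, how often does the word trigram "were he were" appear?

1

Scanning the 25 overlapping trigram windows for "were he were":
  position 12–14: were he were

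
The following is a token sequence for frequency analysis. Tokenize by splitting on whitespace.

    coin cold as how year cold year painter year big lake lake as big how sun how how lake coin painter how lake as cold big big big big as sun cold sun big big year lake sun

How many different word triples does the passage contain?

38 tokens → 36 trigram windows in total.
Repeated trigrams (each contributes count−1 duplicates):
  big big big: 2
1 duplicate windows → 36 − 1 = 35 distinct.

35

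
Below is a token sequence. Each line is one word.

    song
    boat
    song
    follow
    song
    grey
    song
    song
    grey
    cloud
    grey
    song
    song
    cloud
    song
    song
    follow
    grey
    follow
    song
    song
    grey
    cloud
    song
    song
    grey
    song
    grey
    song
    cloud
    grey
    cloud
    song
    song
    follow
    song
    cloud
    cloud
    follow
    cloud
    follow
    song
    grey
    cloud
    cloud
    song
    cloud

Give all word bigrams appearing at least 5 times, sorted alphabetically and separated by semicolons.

song grey; song song

Bigram counts meeting the condition (at least 5 times):
  song grey: 6
  song song: 6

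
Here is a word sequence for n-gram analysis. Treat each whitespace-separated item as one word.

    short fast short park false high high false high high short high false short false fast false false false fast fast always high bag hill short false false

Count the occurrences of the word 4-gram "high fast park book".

0

Scanning the 25 overlapping 4-gram windows for "high fast park book":
  (none found)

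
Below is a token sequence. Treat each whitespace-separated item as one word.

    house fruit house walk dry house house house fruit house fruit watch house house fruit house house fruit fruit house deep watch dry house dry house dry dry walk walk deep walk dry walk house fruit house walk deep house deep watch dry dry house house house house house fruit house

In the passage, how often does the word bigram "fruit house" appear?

6

Scanning the 50 overlapping bigram windows for "fruit house":
  position 2–3: fruit house
  position 9–10: fruit house
  position 15–16: fruit house
  position 19–20: fruit house
  position 36–37: fruit house
  position 50–51: fruit house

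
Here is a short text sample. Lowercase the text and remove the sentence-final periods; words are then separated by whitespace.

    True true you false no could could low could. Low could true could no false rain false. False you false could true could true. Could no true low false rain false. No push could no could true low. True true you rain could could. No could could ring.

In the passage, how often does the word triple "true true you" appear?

2

Scanning the 46 overlapping trigram windows for "true true you":
  position 1–3: true true you
  position 39–41: true true you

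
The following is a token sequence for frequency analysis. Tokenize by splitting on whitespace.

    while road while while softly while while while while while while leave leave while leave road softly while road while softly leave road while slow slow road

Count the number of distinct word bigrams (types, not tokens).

27 tokens → 26 bigram windows in total.
Repeated bigrams (each contributes count−1 duplicates):
  while while: 6
  road while: 3
  leave road: 2
  softly while: 2
  while leave: 2
  while road: 2
  while softly: 2
12 duplicate windows → 26 − 12 = 14 distinct.

14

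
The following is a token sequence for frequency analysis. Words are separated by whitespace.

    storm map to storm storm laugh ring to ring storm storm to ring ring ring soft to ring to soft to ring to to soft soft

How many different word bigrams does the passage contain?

16

26 tokens → 25 bigram windows in total.
Repeated bigrams (each contributes count−1 duplicates):
  to ring: 4
  ring to: 3
  ring ring: 2
  soft to: 2
  storm storm: 2
  to soft: 2
9 duplicate windows → 25 − 9 = 16 distinct.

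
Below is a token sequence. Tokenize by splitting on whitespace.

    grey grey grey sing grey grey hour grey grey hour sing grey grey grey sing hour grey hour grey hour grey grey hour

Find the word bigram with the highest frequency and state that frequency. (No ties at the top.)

Bigram frequencies (highest first):
  grey grey: 7
  grey hour: 5
  hour grey: 4
  grey sing: 2
  sing grey: 2
  hour sing: 1
  … (1 more, each ≤ 1)

"grey grey", 7 times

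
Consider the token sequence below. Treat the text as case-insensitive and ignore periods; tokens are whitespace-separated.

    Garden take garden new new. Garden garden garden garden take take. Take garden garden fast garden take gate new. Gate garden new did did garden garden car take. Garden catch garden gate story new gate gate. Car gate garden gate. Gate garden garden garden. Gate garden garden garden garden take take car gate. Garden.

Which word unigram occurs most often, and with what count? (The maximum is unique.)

"garden", 23 times

Unigram frequencies (highest first):
  garden: 23
  gate: 10
  take: 8
  new: 5
  car: 3
  did: 2
  … (3 more, each ≤ 1)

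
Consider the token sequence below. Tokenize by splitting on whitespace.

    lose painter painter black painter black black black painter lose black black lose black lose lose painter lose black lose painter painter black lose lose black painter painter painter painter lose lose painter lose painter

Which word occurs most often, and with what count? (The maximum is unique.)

Unigram frequencies (highest first):
  painter: 13
  lose: 12
  black: 10

"painter", 13 times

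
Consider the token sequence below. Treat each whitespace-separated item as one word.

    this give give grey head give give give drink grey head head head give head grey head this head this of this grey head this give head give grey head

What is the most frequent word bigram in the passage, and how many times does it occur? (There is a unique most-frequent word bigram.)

"grey head", 5 times

Bigram frequencies (highest first):
  grey head: 5
  give give: 3
  head give: 3
  head this: 3
  this give: 2
  give grey: 2
  … (9 more, each ≤ 2)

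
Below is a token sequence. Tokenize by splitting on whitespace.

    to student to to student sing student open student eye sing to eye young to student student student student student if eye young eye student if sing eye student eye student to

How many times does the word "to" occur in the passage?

Scanning the 32 tokens for "to":
  position 1: to
  position 3: to
  position 4: to
  position 12: to
  position 15: to
  position 32: to

6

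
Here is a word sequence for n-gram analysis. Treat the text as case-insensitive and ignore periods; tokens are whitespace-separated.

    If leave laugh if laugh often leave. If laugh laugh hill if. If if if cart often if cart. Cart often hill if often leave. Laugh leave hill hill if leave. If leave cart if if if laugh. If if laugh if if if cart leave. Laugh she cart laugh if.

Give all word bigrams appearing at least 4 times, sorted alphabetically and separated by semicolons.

if if; if laugh; laugh if

Bigram counts meeting the condition (at least 4 times):
  if if: 8
  if laugh: 4
  laugh if: 4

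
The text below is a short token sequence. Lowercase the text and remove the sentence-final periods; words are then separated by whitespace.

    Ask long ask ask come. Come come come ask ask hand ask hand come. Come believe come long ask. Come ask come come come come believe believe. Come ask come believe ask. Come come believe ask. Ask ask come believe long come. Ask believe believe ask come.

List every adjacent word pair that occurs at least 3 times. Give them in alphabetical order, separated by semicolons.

ask ask; ask come; believe ask; come ask; come believe; come come

Bigram counts meeting the condition (at least 3 times):
  ask ask: 4
  ask come: 7
  believe ask: 3
  come ask: 4
  come believe: 5
  come come: 8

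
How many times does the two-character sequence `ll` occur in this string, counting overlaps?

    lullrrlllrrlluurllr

Sliding a length-2 window over the 19 characters (18 positions):
  position 3–4: ll
  position 7–8: ll
  position 8–9: ll
  position 12–13: ll
  position 17–18: ll

5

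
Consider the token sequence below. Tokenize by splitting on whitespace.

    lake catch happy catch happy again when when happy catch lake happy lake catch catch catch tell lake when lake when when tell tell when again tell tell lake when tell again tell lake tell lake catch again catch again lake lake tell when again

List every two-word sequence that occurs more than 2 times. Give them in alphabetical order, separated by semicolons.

lake catch; lake when; tell lake

Bigram counts meeting the condition (more than 2 times):
  lake catch: 3
  lake when: 3
  tell lake: 4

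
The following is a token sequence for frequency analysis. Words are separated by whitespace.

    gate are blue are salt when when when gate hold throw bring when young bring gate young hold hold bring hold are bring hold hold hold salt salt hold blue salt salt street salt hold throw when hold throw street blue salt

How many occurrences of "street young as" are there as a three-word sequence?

Scanning the 40 overlapping trigram windows for "street young as":
  (none found)

0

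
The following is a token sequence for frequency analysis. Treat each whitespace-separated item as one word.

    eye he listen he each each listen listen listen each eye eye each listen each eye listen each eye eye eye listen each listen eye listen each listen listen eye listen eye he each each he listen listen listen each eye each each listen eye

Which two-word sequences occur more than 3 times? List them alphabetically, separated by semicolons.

Bigram counts meeting the condition (more than 3 times):
  each eye: 4
  each listen: 5
  eye listen: 4
  listen each: 6
  listen eye: 4
  listen listen: 5

each eye; each listen; eye listen; listen each; listen eye; listen listen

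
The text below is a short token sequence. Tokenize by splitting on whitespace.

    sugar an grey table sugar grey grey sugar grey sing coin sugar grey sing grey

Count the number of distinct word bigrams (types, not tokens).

15 tokens → 14 bigram windows in total.
Repeated bigrams (each contributes count−1 duplicates):
  sugar grey: 3
  grey sing: 2
3 duplicate windows → 14 − 3 = 11 distinct.

11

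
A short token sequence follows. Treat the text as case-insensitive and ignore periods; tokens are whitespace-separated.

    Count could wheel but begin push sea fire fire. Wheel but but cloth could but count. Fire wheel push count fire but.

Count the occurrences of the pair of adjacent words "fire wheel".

Scanning the 21 overlapping bigram windows for "fire wheel":
  position 9–10: fire wheel
  position 17–18: fire wheel

2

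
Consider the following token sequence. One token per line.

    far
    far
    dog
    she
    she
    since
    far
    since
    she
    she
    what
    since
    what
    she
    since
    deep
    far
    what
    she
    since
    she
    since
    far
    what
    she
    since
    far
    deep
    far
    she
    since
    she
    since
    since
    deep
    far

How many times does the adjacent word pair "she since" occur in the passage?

7

Scanning the 35 overlapping bigram windows for "she since":
  position 5–6: she since
  position 14–15: she since
  position 19–20: she since
  position 21–22: she since
  position 25–26: she since
  position 30–31: she since
  position 32–33: she since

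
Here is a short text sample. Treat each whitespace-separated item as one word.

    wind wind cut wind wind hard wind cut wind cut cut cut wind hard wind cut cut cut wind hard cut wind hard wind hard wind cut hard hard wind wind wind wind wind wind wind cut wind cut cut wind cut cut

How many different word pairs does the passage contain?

43 tokens → 42 bigram windows in total.
Repeated bigrams (each contributes count−1 duplicates):
  wind cut: 8
  wind wind: 8
  cut wind: 7
  cut cut: 6
  hard wind: 5
  wind hard: 5
33 duplicate windows → 42 − 33 = 9 distinct.

9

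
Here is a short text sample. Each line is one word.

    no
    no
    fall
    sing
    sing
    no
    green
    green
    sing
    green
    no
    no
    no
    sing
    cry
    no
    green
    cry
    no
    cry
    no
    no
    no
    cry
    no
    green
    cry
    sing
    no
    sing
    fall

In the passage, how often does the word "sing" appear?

6

Scanning the 31 tokens for "sing":
  position 4: sing
  position 5: sing
  position 9: sing
  position 14: sing
  position 28: sing
  position 30: sing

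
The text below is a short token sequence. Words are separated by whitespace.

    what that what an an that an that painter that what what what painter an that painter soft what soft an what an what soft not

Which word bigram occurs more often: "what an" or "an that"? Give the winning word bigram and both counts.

"what an": 2 occurrences
"an that": 3 occurrences

"an that" (3 vs 2)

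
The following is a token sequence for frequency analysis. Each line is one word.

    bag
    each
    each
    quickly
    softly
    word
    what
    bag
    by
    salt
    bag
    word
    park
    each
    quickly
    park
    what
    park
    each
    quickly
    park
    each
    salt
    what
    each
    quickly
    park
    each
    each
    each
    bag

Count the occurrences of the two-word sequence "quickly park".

3

Scanning the 30 overlapping bigram windows for "quickly park":
  position 15–16: quickly park
  position 20–21: quickly park
  position 26–27: quickly park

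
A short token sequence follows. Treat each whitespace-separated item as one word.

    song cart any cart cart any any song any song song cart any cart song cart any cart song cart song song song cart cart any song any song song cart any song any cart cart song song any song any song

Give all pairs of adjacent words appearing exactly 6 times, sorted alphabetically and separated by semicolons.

Bigram counts meeting the condition (exactly 6 times):
  cart any: 6
  song cart: 6

cart any; song cart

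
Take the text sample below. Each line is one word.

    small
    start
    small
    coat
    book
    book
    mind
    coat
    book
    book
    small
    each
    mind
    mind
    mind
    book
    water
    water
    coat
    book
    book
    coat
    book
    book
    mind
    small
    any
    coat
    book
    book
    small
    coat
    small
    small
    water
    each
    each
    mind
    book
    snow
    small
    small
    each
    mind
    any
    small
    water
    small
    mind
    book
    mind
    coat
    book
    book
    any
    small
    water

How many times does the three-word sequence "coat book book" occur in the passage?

6

Scanning the 55 overlapping trigram windows for "coat book book":
  position 4–6: coat book book
  position 8–10: coat book book
  position 19–21: coat book book
  position 22–24: coat book book
  position 28–30: coat book book
  position 52–54: coat book book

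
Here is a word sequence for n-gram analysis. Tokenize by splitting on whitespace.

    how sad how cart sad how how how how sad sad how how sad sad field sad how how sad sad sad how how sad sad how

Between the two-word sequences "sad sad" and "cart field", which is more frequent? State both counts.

"sad sad" (5 vs 0)

"sad sad": 5 occurrences
"cart field": 0 occurrences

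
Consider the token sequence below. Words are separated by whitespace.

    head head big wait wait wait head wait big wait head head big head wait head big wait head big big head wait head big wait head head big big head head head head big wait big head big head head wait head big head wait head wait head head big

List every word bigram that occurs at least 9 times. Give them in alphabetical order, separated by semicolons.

Bigram counts meeting the condition (at least 9 times):
  head big: 10
  wait head: 9

head big; wait head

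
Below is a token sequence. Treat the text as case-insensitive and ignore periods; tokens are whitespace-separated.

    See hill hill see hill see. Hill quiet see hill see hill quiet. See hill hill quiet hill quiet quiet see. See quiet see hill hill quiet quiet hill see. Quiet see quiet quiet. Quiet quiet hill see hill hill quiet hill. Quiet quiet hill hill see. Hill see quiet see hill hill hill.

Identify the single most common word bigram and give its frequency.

"see hill", 10 times

Bigram frequencies (highest first):
  see hill: 10
  hill hill: 7
  hill see: 7
  hill quiet: 7
  quiet see: 6
  quiet quiet: 6
  … (3 more, each ≤ 5)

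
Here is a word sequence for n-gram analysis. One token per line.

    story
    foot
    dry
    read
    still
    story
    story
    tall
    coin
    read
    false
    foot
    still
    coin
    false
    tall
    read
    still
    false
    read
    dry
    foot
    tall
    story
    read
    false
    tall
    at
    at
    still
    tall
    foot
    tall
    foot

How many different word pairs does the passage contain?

34 tokens → 33 bigram windows in total.
Repeated bigrams (each contributes count−1 duplicates):
  false tall: 2
  foot tall: 2
  read false: 2
  read still: 2
  tall foot: 2
5 duplicate windows → 33 − 5 = 28 distinct.

28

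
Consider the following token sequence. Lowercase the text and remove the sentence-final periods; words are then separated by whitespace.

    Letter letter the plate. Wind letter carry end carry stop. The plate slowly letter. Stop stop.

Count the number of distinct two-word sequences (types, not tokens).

14

16 tokens → 15 bigram windows in total.
Repeated bigrams (each contributes count−1 duplicates):
  the plate: 2
1 duplicate windows → 15 − 1 = 14 distinct.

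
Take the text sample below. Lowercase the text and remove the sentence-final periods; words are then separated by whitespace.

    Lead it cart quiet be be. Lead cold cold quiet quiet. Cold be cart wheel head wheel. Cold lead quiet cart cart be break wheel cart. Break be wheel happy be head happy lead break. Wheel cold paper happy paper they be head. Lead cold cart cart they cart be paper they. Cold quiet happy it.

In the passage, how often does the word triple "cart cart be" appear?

Scanning the 54 overlapping trigram windows for "cart cart be":
  position 21–23: cart cart be

1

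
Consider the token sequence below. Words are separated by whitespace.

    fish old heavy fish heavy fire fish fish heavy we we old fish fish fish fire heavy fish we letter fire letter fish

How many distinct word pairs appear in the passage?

23 tokens → 22 bigram windows in total.
Repeated bigrams (each contributes count−1 duplicates):
  fish fish: 3
  fish heavy: 2
  heavy fish: 2
4 duplicate windows → 22 − 4 = 18 distinct.

18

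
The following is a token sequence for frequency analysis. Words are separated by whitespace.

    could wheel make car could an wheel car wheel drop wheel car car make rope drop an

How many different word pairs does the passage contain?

17 tokens → 16 bigram windows in total.
Repeated bigrams (each contributes count−1 duplicates):
  wheel car: 2
1 duplicate windows → 16 − 1 = 15 distinct.

15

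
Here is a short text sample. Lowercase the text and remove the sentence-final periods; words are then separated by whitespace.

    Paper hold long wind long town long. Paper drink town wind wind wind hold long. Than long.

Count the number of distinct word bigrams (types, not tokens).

14

17 tokens → 16 bigram windows in total.
Repeated bigrams (each contributes count−1 duplicates):
  hold long: 2
  wind wind: 2
2 duplicate windows → 16 − 2 = 14 distinct.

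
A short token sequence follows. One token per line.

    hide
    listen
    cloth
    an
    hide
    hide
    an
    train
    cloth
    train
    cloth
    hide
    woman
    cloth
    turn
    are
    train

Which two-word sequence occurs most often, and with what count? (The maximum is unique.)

"train cloth", 2 times

Bigram frequencies (highest first):
  train cloth: 2
  hide listen: 1
  listen cloth: 1
  cloth an: 1
  an hide: 1
  hide hide: 1
  … (9 more, each ≤ 1)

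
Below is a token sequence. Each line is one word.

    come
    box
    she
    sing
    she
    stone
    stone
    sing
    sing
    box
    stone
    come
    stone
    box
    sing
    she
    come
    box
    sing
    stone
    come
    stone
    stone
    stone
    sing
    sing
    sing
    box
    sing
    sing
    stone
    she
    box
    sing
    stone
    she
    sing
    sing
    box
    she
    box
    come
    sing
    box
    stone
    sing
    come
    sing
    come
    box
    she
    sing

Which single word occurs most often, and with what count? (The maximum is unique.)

Unigram frequencies (highest first):
  sing: 17
  stone: 11
  box: 10
  come: 7
  she: 7

"sing", 17 times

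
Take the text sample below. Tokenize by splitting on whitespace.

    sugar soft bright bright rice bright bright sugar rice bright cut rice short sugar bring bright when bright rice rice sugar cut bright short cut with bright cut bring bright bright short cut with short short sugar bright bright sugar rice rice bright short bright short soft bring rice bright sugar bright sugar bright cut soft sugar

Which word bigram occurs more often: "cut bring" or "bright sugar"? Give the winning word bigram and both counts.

"bright sugar" (4 vs 1)

"cut bring": 1 occurrence
"bright sugar": 4 occurrences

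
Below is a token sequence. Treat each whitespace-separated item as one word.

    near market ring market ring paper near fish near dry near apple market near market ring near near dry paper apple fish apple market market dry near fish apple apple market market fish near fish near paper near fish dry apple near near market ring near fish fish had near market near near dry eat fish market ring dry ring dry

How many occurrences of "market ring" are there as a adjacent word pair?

Scanning the 60 overlapping bigram windows for "market ring":
  position 2–3: market ring
  position 4–5: market ring
  position 15–16: market ring
  position 44–45: market ring
  position 57–58: market ring

5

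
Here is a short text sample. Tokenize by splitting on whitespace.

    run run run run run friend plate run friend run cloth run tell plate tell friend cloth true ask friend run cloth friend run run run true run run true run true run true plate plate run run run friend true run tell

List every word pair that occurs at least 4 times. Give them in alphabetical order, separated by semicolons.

Bigram counts meeting the condition (at least 4 times):
  run run: 9
  run true: 4
  true run: 4

run run; run true; true run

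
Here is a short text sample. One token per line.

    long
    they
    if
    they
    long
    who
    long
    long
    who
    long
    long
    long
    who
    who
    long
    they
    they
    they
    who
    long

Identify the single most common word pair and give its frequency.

Bigram frequencies (highest first):
  who long: 4
  long who: 3
  long long: 3
  long they: 2
  they they: 2
  they if: 1
  … (4 more, each ≤ 1)

"who long", 4 times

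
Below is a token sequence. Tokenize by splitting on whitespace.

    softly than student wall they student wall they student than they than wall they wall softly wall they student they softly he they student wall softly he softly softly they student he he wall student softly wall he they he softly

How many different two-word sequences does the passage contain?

26

41 tokens → 40 bigram windows in total.
Repeated bigrams (each contributes count−1 duplicates):
  they student: 5
  wall they: 4
  student wall: 3
  he softly: 2
  he they: 2
  softly he: 2
  softly wall: 2
  wall softly: 2
14 duplicate windows → 40 − 14 = 26 distinct.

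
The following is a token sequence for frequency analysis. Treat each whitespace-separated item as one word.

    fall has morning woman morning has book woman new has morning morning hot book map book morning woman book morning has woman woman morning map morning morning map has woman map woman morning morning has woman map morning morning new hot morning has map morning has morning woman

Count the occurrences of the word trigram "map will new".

Scanning the 46 overlapping trigram windows for "map will new":
  (none found)

0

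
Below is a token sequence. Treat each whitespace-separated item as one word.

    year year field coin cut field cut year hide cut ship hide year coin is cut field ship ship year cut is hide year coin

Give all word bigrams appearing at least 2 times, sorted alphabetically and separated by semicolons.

cut field; hide year; year coin

Bigram counts meeting the condition (at least 2 times):
  cut field: 2
  hide year: 2
  year coin: 2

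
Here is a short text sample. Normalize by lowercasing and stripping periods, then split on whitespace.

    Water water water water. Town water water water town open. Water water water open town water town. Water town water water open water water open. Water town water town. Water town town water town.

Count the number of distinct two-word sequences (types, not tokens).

8

34 tokens → 33 bigram windows in total.
Repeated bigrams (each contributes count−1 duplicates):
  water water: 9
  water town: 8
  town water: 7
  open water: 3
  water open: 3
25 duplicate windows → 33 − 25 = 8 distinct.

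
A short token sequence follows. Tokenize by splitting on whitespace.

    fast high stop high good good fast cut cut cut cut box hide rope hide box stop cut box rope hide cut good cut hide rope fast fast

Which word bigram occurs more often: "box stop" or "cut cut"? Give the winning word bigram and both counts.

"cut cut" (3 vs 1)

"box stop": 1 occurrence
"cut cut": 3 occurrences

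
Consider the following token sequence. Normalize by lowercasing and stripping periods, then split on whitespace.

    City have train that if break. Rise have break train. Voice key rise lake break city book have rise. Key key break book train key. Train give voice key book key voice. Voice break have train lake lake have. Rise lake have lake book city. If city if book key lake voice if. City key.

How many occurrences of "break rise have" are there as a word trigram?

Scanning the 53 overlapping trigram windows for "break rise have":
  position 6–8: break rise have

1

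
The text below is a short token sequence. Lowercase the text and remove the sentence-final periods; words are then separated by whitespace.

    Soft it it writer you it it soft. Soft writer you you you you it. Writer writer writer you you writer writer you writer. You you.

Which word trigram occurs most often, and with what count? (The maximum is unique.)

Trigram frequencies (highest first):
  writer you you: 3
  you you you: 2
  writer writer you: 2
  soft it it: 1
  it it writer: 1
  it writer you: 1
  … (14 more, each ≤ 1)

"writer you you", 3 times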